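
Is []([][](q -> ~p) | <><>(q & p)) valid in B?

Tableau for the negation ~[]([][](q -> ~p) | <><>(q & p)):
1. ~[]([][](q -> ~p) | <><>(q & p)), w0
2. ~([][](q -> ~p) | <><>(q & p)), w1
3. ~[][](q -> ~p), w1
4. ~<><>(q & p), w1
5. ~<>(q & p), w0
6. ~<>(q & p), w1
7. ~(q & p), w0
8. ~(q & p), w1
9. ~p, w0
10. ~p, w1
11. ~[](q -> ~p), w2
12. ~<>(q & p), w2
13. ~(q & p), w2
14. ~p, w2
15. ~(q -> ~p), w3
16. q, w3
17. p, w3
18. ~(q & p), w3
19. ~p, w3
Accessibility: w0Rw0, w0Rw1, w1Rw0, w1Rw1, w1Rw2, w2Rw1, w2Rw2, w2Rw3, w3Rw2, w3Rw3
Branch closes: p and ~p both at w3.
All branches of the negation close; one closing branch shown above.

Yes, valid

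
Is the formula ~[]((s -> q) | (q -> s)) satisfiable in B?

1. ~[]((s -> q) | (q -> s)), w0
2. ~((s -> q) | (q -> s)), w1
3. ~(s -> q), w1
4. ~(q -> s), w1
5. s, w1
6. ~q, w1
7. q, w1
8. ~s, w1
Accessibility: w0Rw0, w0Rw1, w1Rw0, w1Rw1
Branch closes: q and ~q both at w1.
Every branch closes; the branch above is one of them.

Unsatisfiable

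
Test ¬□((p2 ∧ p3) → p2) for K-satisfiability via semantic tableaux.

1. ¬□((p2 ∧ p3) → p2), w0
2. ¬((p2 ∧ p3) → p2), w1
3. p2 ∧ p3, w1
4. ¬p2, w1
5. p2, w1
6. p3, w1
Accessibility: w0Rw1
Branch closes: p2 and ¬p2 both at w1.
(One branch shown.) All branches close.

No, unsatisfiable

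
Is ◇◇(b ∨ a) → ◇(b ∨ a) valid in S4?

Tableau for the negation ¬(◇◇(b ∨ a) → ◇(b ∨ a)):
1. ¬(◇◇(b ∨ a) → ◇(b ∨ a)), 0
2. ◇◇(b ∨ a), 0   [¬→-rule on 1]
3. ¬◇(b ∨ a), 0   [¬→-rule on 1]
4. ¬(b ∨ a), 0   [¬◇-rule on 3 via 0R0]
5. ¬b, 0   [¬∨-rule on 4]
6. ¬a, 0   [¬∨-rule on 4]
7. ◇(b ∨ a), 1   [◇-rule on 2: fresh world 1, 0R1]
8. ¬(b ∨ a), 1   [¬◇-rule on 3 via 0R1]
9. ¬b, 1   [¬∨-rule on 8]
10. ¬a, 1   [¬∨-rule on 8]
11. b ∨ a, 2   [◇-rule on 7: fresh world 2, 1R2]
12. ¬(b ∨ a), 2   [¬◇-rule on 3 via 0R2]
13. ¬b, 2   [¬∨-rule on 12]
14. ¬a, 2   [¬∨-rule on 12]
15. a, 2   [∨-rule on 11 (branches; this branch)]
Accessibility: 0R0, 0R1, 0R2, 1R1, 1R2, 2R2
Branch closes: a and ¬a both at 2.
All branches of the negation close; one closing branch shown above.

Valid in S4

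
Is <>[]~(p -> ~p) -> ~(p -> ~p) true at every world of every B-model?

Tableau for the negation ~(<>[]~(p -> ~p) -> ~(p -> ~p)):
1. ~(<>[]~(p -> ~p) -> ~(p -> ~p)), 0
2. <>[]~(p -> ~p), 0
3. p -> ~p, 0
4. ~p, 0
5. []~(p -> ~p), 1
6. ~(p -> ~p), 0
7. p, 0
Accessibility: 0R0, 0R1, 1R0, 1R1
Branch closes: p and ~p both at 0.
All branches of the negation close; one closing branch shown above.

Yes, valid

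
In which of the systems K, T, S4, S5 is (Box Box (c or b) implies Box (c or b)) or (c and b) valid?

T, S4, S5

K-tableau for the negation not ((Box Box (c or b) implies Box (c or b)) or (c and b)):
1. not ((Box Box (c or b) implies Box (c or b)) or (c and b)), w0
2. not (Box Box (c or b) implies Box (c or b)), w0
3. not (c and b), w0
4. Box Box (c or b), w0
5. not Box (c or b), w0
6. not b, w0
7. not (c or b), w1
8. not c, w1
9. not b, w1
10. Box (c or b), w1
Accessibility: w0Rw1
Complete open branch: countermodel on a K-frame, so not valid in K.
T-tableau for the negation not ((Box Box (c or b) implies Box (c or b)) or (c and b)):
1. not ((Box Box (c or b) implies Box (c or b)) or (c and b)), w0
2. not (Box Box (c or b) implies Box (c or b)), w0
3. not (c and b), w0
4. Box Box (c or b), w0
5. not Box (c or b), w0
6. Box (c or b), w0
7. c or b, w0
8. not b, w0
9. c, w0
10. not (c or b), w1
11. not c, w1
12. not b, w1
13. Box (c or b), w1
14. c or b, w1
15. b, w1
Accessibility: w0Rw0, w0Rw1, w1Rw1
Branch closes: b and not b both at w1.
Every branch closes (one shown): valid in T, hence also in S4, S5 (every theorem of T is a theorem of S4 and S5).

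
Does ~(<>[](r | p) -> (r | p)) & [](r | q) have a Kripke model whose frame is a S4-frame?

1. ~(<>[](r | p) -> (r | p)) & [](r | q), w0
2. ~(<>[](r | p) -> (r | p)), w0
3. [](r | q), w0
4. <>[](r | p), w0
5. ~(r | p), w0
6. ~r, w0
7. ~p, w0
8. r | q, w0
9. q, w0
10. [](r | p), w1
11. r | q, w1
12. r | p, w1
13. q, w1
14. p, w1
Accessibility: w0Rw0, w0Rw1, w1Rw1

Yes, satisfiable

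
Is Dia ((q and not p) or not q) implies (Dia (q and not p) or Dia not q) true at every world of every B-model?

Valid in B

Tableau for the negation not (Dia ((q and not p) or not q) implies (Dia (q and not p) or Dia not q)):
1. not (Dia ((q and not p) or not q) implies (Dia (q and not p) or Dia not q)), 0
2. Dia ((q and not p) or not q), 0   [neg-implies-rule on 1]
3. not (Dia (q and not p) or Dia not q), 0   [neg-implies-rule on 1]
4. not Dia (q and not p), 0   [neg-or-rule on 3]
5. not Dia not q, 0   [neg-or-rule on 3]
6. not (q and not p), 0   [neg-Dia-rule on 4 via 0R0]
7. q, 0   [neg-Dia-rule on 5 via 0R0]
8. p, 0   [neg-and-rule on 6 (branches; this branch)]
9. (q and not p) or not q, 1   [Dia-rule on 2: fresh world 1, 0R1]
10. not (q and not p), 1   [neg-Dia-rule on 4 via 0R1]
11. q, 1   [neg-Dia-rule on 5 via 0R1]
12. q and not p, 1   [or-rule on 9 (branches; this branch)]
13. not p, 1   [and-rule on 12]
14. p, 1   [neg-and-rule on 10 (branches; this branch)]
Accessibility: 0R0, 0R1, 1R0, 1R1
Branch closes: p and not p both at 1.
All branches of the negation close; one closing branch shown above.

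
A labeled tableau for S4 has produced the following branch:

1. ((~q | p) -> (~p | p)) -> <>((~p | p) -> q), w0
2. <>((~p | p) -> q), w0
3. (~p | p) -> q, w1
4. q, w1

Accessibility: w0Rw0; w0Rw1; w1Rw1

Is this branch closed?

No world carries both an atom and its negation.

No, open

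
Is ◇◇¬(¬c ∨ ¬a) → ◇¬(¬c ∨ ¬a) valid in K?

Invalid (countermodel exists)

Tableau for the negation ¬(◇◇¬(¬c ∨ ¬a) → ◇¬(¬c ∨ ¬a)):
1. ¬(◇◇¬(¬c ∨ ¬a) → ◇¬(¬c ∨ ¬a)), u
2. ◇◇¬(¬c ∨ ¬a), u
3. ¬◇¬(¬c ∨ ¬a), u
4. ◇¬(¬c ∨ ¬a), v
5. ¬c ∨ ¬a, v
6. ¬a, v
7. ¬(¬c ∨ ¬a), w
8. c, w
9. a, w
Accessibility: uRv, vRw
The negation has an open branch (countermodel exists).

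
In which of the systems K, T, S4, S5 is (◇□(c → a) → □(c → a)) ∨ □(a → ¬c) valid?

S5-tableau for the negation ¬((◇□(c → a) → □(c → a)) ∨ □(a → ¬c)):
1. ¬((◇□(c → a) → □(c → a)) ∨ □(a → ¬c)), w0
2. ¬(◇□(c → a) → □(c → a)), w0
3. ¬□(a → ¬c), w0
4. ◇□(c → a), w0
5. ¬□(c → a), w0
6. ¬(a → ¬c), w1
7. a, w1
8. c, w1
9. □(c → a), w2
10. c → a, w0
11. c → a, w1
12. c → a, w2
13. a, w0
14. a, w2
15. ¬(c → a), w3
16. c, w3
17. ¬a, w3
18. c → a, w3
19. a, w3
Accessibility: w0Rw0, w0Rw1, w0Rw2, w0Rw3, w1Rw0, w1Rw1, w1Rw2, w1Rw3, w2Rw0, w2Rw1, w2Rw2, w2Rw3, w3Rw0, w3Rw1, w3Rw2, w3Rw3
Branch closes: a and ¬a both at w3.
Every branch closes (one shown): valid in S5.
S4-tableau for the negation ¬((◇□(c → a) → □(c → a)) ∨ □(a → ¬c)):
1. ¬((◇□(c → a) → □(c → a)) ∨ □(a → ¬c)), w0
2. ¬(◇□(c → a) → □(c → a)), w0
3. ¬□(a → ¬c), w0
4. ◇□(c → a), w0
5. ¬□(c → a), w0
6. ¬(a → ¬c), w1
7. a, w1
8. c, w1
9. □(c → a), w2
10. c → a, w2
11. a, w2
12. ¬(c → a), w3
13. c, w3
14. ¬a, w3
Accessibility: w0Rw0, w0Rw1, w0Rw2, w0Rw3, w1Rw1, w2Rw2, w3Rw3
Complete open branch: countermodel on an S4-frame, so not valid in S4, nor in K, T (the same frame is also a K-frame and a T-frame).

S5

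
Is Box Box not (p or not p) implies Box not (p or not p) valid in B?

Yes, valid

Tableau for the negation not (Box Box not (p or not p) implies Box not (p or not p)):
1. not (Box Box not (p or not p) implies Box not (p or not p)), w0
2. Box Box not (p or not p), w0   [neg-implies-rule on 1]
3. not Box not (p or not p), w0   [neg-implies-rule on 1]
4. Box not (p or not p), w0   [Box-rule on 2 via w0Rw0]
5. not (p or not p), w0   [Box-rule on 4 via w0Rw0]
6. not p, w0   [neg-or-rule on 5]
7. p, w0   [neg-or-rule on 5]
Accessibility: w0Rw0
Branch closes: p and not p both at w0.
Every branch of the negation's tableau closes; the branch above is one of them.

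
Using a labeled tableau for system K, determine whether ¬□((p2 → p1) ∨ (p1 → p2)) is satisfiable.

1. ¬□((p2 → p1) ∨ (p1 → p2)), 0
2. ¬((p2 → p1) ∨ (p1 → p2)), 1   [¬□-rule on 1: fresh world 1, 0R1]
3. ¬(p2 → p1), 1   [¬∨-rule on 2]
4. ¬(p1 → p2), 1   [¬∨-rule on 2]
5. p2, 1   [¬→-rule on 3]
6. ¬p1, 1   [¬→-rule on 3]
7. p1, 1   [¬→-rule on 4]
8. ¬p2, 1   [¬→-rule on 4]
Accessibility: 0R1
Branch closes: p1 and ¬p1 both at 1.
(One branch shown.) All branches close.

No, unsatisfiable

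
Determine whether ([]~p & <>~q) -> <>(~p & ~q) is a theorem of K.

Tableau for the negation ~(([]~p & <>~q) -> <>(~p & ~q)):
1. ~(([]~p & <>~q) -> <>(~p & ~q)), w0
2. []~p & <>~q, w0
3. ~<>(~p & ~q), w0
4. []~p, w0
5. <>~q, w0
6. ~q, w1
7. ~(~p & ~q), w1
8. ~p, w1
9. q, w1
Accessibility: w0Rw1
Branch closes: q and ~q both at w1.
Every branch of the negation's tableau closes; the branch above is one of them.

Valid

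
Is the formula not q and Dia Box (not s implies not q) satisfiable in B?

Satisfiable (open branch found)

1. not q and Dia Box (not s implies not q), 0
2. not q, 0
3. Dia Box (not s implies not q), 0
4. Box (not s implies not q), 1
5. not s implies not q, 0
6. not s implies not q, 1
7. not q, 1
Accessibility: 0R0, 0R1, 1R0, 1R1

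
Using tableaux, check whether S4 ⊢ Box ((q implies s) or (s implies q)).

Valid in S4

Tableau for the negation not Box ((q implies s) or (s implies q)):
1. not Box ((q implies s) or (s implies q)), 0
2. not ((q implies s) or (s implies q)), 1
3. not (q implies s), 1
4. not (s implies q), 1
5. q, 1
6. not s, 1
7. s, 1
8. not q, 1
Accessibility: 0R0, 0R1, 1R1
Branch closes: s and not s both at 1.
All branches of the negation close; one closing branch shown above.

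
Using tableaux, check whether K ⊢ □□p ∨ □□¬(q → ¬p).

Not valid

Tableau for the negation ¬(□□p ∨ □□¬(q → ¬p)):
1. ¬(□□p ∨ □□¬(q → ¬p)), w0
2. ¬□□p, w0
3. ¬□□¬(q → ¬p), w0
4. ¬□p, w1
5. ¬□¬(q → ¬p), w2
6. ¬p, w3
7. q → ¬p, w4
8. ¬p, w4
Accessibility: w0Rw1, w0Rw2, w1Rw3, w2Rw4
The negation has an open branch (countermodel exists).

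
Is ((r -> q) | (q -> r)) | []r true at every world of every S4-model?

Valid in S4

Tableau for the negation ~(((r -> q) | (q -> r)) | []r):
1. ~(((r -> q) | (q -> r)) | []r), w0
2. ~((r -> q) | (q -> r)), w0
3. ~[]r, w0
4. ~(r -> q), w0
5. ~(q -> r), w0
6. r, w0
7. ~q, w0
8. q, w0
9. ~r, w0
Accessibility: w0Rw0
Branch closes: q and ~q both at w0.
All branches of the negation close; one closing branch shown above.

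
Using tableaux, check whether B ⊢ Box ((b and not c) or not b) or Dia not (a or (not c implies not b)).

Not valid

Tableau for the negation not (Box ((b and not c) or not b) or Dia not (a or (not c implies not b))):
1. not (Box ((b and not c) or not b) or Dia not (a or (not c implies not b))), 0
2. not Box ((b and not c) or not b), 0
3. not Dia not (a or (not c implies not b)), 0
4. a or (not c implies not b), 0
5. not c implies not b, 0
6. not b, 0
7. not ((b and not c) or not b), 1
8. not (b and not c), 1
9. b, 1
10. a or (not c implies not b), 1
11. c, 1
12. not c implies not b, 1
Accessibility: 0R0, 0R1, 1R0, 1R1
The negation has an open branch (countermodel exists).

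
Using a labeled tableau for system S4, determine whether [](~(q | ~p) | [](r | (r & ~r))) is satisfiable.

Satisfiable

1. [](~(q | ~p) | [](r | (r & ~r))), w0
2. ~(q | ~p) | [](r | (r & ~r)), w0
3. [](r | (r & ~r)), w0
4. r | (r & ~r), w0
5. r, w0
Accessibility: w0Rw0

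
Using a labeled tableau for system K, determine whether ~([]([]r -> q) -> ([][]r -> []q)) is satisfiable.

No, unsatisfiable

1. ~([]([]r -> q) -> ([][]r -> []q)), u
2. []([]r -> q), u
3. ~([][]r -> []q), u
4. [][]r, u
5. ~[]q, u
6. ~q, v
7. []r -> q, v
8. []r, v
9. ~[]r, v
10. ~r, w
11. r, w
Accessibility: uRv, vRw
Branch closes: r and ~r both at w.
Every branch closes; the branch above is one of them.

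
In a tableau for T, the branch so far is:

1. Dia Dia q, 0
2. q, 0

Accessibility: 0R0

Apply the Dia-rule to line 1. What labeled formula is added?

a fresh world 1 with 0R1, and Dia q at 1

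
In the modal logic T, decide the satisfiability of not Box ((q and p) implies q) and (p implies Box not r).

Unsatisfiable (every branch closes)

1. not Box ((q and p) implies q) and (p implies Box not r), u
2. not Box ((q and p) implies q), u
3. p implies Box not r, u
4. Box not r, u
5. not r, u
6. not ((q and p) implies q), v
7. q and p, v
8. not q, v
9. q, v
10. p, v
Accessibility: uRu, uRv, vRv
Branch closes: q and not q both at v.
All branches of the tableau close; one closing branch shown above.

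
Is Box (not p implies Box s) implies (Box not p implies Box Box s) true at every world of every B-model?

Tableau for the negation not (Box (not p implies Box s) implies (Box not p implies Box Box s)):
1. not (Box (not p implies Box s) implies (Box not p implies Box Box s)), w0
2. Box (not p implies Box s), w0
3. not (Box not p implies Box Box s), w0
4. Box not p, w0
5. not Box Box s, w0
6. not p implies Box s, w0
7. not p, w0
8. Box s, w0
9. s, w0
10. not Box s, w1
11. not p implies Box s, w1
12. not p, w1
13. s, w1
14. Box s, w1
15. not s, w2
16. s, w2
Accessibility: w0Rw0, w0Rw1, w1Rw0, w1Rw1, w1Rw2, w2Rw1, w2Rw2
Branch closes: s and not s both at w2.
Every branch of the negation's tableau closes; the branch above is one of them.

Valid in B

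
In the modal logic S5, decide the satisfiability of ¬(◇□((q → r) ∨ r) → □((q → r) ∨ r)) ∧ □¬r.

1. ¬(◇□((q → r) ∨ r) → □((q → r) ∨ r)) ∧ □¬r, 0
2. ¬(◇□((q → r) ∨ r) → □((q → r) ∨ r)), 0
3. □¬r, 0
4. ◇□((q → r) ∨ r), 0
5. ¬□((q → r) ∨ r), 0
6. ¬r, 0
7. □((q → r) ∨ r), 1
8. ¬r, 1
9. (q → r) ∨ r, 0
10. (q → r) ∨ r, 1
11. q → r, 0
12. q → r, 1
13. ¬q, 0
14. ¬q, 1
15. ¬((q → r) ∨ r), 2
16. ¬(q → r), 2
17. ¬r, 2
18. q, 2
19. (q → r) ∨ r, 2
20. q → r, 2
21. r, 2
Accessibility: 0R0, 0R1, 0R2, 1R0, 1R1, 1R2, 2R0, 2R1, 2R2
Branch closes: r and ¬r both at 2.
All branches of the tableau close; one closing branch shown above.

Unsatisfiable (every branch closes)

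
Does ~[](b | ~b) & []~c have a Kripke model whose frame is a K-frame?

No, unsatisfiable

1. ~[](b | ~b) & []~c, 0
2. ~[](b | ~b), 0   [&-rule on 1]
3. []~c, 0   [&-rule on 1]
4. ~(b | ~b), 1   [~[]-rule on 2: fresh world 1, 0R1]
5. ~b, 1   [~|-rule on 4]
6. b, 1   [~|-rule on 4]
Accessibility: 0R1
Branch closes: b and ~b both at 1.
All branches of the tableau close; one closing branch shown above.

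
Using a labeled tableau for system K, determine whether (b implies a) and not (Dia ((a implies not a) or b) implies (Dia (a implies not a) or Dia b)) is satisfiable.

1. (b implies a) and not (Dia ((a implies not a) or b) implies (Dia (a implies not a) or Dia b)), u
2. b implies a, u   [and-rule on 1]
3. not (Dia ((a implies not a) or b) implies (Dia (a implies not a) or Dia b)), u   [and-rule on 1]
4. Dia ((a implies not a) or b), u   [neg-implies-rule on 3]
5. not (Dia (a implies not a) or Dia b), u   [neg-implies-rule on 3]
6. not Dia (a implies not a), u   [neg-or-rule on 5]
7. not Dia b, u   [neg-or-rule on 5]
8. a, u   [implies-rule on 2 (branches; this branch)]
9. (a implies not a) or b, v   [Dia-rule on 4: fresh world v, uRv]
10. not (a implies not a), v   [neg-Dia-rule on 6 via uRv]
11. a, v   [neg-implies-rule on 10]
12. not b, v   [neg-Dia-rule on 7 via uRv]
13. a implies not a, v   [or-rule on 9 (branches; this branch)]
14. not a, v   [implies-rule on 13 (branches; this branch)]
Accessibility: uRv
Branch closes: a and not a both at v.
Every branch closes; the branch above is one of them.

No, unsatisfiable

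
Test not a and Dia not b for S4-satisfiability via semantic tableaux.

1. not a and Dia not b, w0
2. not a, w0
3. Dia not b, w0
4. not b, w1
Accessibility: w0Rw0, w0Rw1, w1Rw1

Satisfiable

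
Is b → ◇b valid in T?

Tableau for the negation ¬(b → ◇b):
1. ¬(b → ◇b), 0
2. b, 0
3. ¬◇b, 0
4. ¬b, 0
Accessibility: 0R0
Branch closes: b and ¬b both at 0.
All branches of the negation close; one closing branch shown above.

Valid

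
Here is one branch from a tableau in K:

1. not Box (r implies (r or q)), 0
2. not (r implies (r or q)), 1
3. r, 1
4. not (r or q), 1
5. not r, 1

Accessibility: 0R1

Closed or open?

Closed

Both r and not r appear at 1.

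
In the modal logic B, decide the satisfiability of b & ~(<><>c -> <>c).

Yes, satisfiable

1. b & ~(<><>c -> <>c), 0
2. b, 0
3. ~(<><>c -> <>c), 0
4. <><>c, 0
5. ~<>c, 0
6. ~c, 0
7. <>c, 1
8. ~c, 1
9. c, 2
Accessibility: 0R0, 0R1, 1R0, 1R1, 1R2, 2R1, 2R2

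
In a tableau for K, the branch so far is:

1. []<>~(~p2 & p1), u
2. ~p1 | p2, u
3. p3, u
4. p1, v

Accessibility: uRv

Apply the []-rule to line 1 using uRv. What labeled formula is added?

<>~(~p2 & p1), v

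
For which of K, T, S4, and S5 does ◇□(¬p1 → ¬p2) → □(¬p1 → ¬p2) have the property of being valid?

S5

S4-tableau for the negation ¬(◇□(¬p1 → ¬p2) → □(¬p1 → ¬p2)):
1. ¬(◇□(¬p1 → ¬p2) → □(¬p1 → ¬p2)), w0
2. ◇□(¬p1 → ¬p2), w0
3. ¬□(¬p1 → ¬p2), w0
4. □(¬p1 → ¬p2), w1
5. ¬p1 → ¬p2, w1
6. ¬p2, w1
7. ¬(¬p1 → ¬p2), w2
8. ¬p1, w2
9. p2, w2
Accessibility: w0Rw0, w0Rw1, w0Rw2, w1Rw1, w2Rw2
Complete open branch: countermodel on an S4-frame, so not valid in S4, nor in K, T (the same frame is also a K-frame and a T-frame).
S5-tableau for the negation ¬(◇□(¬p1 → ¬p2) → □(¬p1 → ¬p2)):
1. ¬(◇□(¬p1 → ¬p2) → □(¬p1 → ¬p2)), w0
2. ◇□(¬p1 → ¬p2), w0
3. ¬□(¬p1 → ¬p2), w0
4. □(¬p1 → ¬p2), w1
5. ¬p1 → ¬p2, w0
6. ¬p1 → ¬p2, w1
7. ¬p2, w0
8. ¬p2, w1
9. ¬(¬p1 → ¬p2), w2
10. ¬p1, w2
11. p2, w2
12. ¬p1 → ¬p2, w2
13. ¬p2, w2
Accessibility: w0Rw0, w0Rw1, w0Rw2, w1Rw0, w1Rw1, w1Rw2, w2Rw0, w2Rw1, w2Rw2
Branch closes: p2 and ¬p2 both at w2.
Every branch closes (one shown): valid in S5.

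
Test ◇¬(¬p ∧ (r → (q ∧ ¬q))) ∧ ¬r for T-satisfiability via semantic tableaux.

1. ◇¬(¬p ∧ (r → (q ∧ ¬q))) ∧ ¬r, w0
2. ◇¬(¬p ∧ (r → (q ∧ ¬q))), w0
3. ¬r, w0
4. ¬(¬p ∧ (r → (q ∧ ¬q))), w1
5. ¬(r → (q ∧ ¬q)), w1
6. r, w1
7. ¬(q ∧ ¬q), w1
8. q, w1
Accessibility: w0Rw0, w0Rw1, w1Rw1

Satisfiable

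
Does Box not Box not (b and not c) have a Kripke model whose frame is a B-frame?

1. Box not Box not (b and not c), w0
2. not Box not (b and not c), w0   [Box-rule on 1 via w0Rw0]
3. b and not c, w1   [neg-Box-rule on 2: fresh world w1, w0Rw1]
4. b, w1   [and-rule on 3]
5. not c, w1   [and-rule on 3]
6. not Box not (b and not c), w1   [Box-rule on 1 via w0Rw1]
7. b and not c, w2   [neg-Box-rule on 6: fresh world w2, w1Rw2]
8. b, w2   [and-rule on 7]
9. not c, w2   [and-rule on 7]
Accessibility: w0Rw0, w0Rw1, w1Rw0, w1Rw1, w1Rw2, w2Rw1, w2Rw2

Yes, satisfiable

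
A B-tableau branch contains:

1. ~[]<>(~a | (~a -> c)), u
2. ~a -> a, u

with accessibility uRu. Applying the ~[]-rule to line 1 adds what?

a fresh world v with uRv, and ~<>(~a | (~a -> c)) at v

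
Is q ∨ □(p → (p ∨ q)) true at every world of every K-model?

Valid

Tableau for the negation ¬(q ∨ □(p → (p ∨ q))):
1. ¬(q ∨ □(p → (p ∨ q))), u
2. ¬q, u
3. ¬□(p → (p ∨ q)), u
4. ¬(p → (p ∨ q)), v
5. p, v
6. ¬(p ∨ q), v
7. ¬p, v
8. ¬q, v
Accessibility: uRv
Branch closes: p and ¬p both at v.
Every branch of the negation's tableau closes; the branch above is one of them.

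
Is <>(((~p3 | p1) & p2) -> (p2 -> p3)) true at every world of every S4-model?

Tableau for the negation ~<>(((~p3 | p1) & p2) -> (p2 -> p3)):
1. ~<>(((~p3 | p1) & p2) -> (p2 -> p3)), 0
2. ~(((~p3 | p1) & p2) -> (p2 -> p3)), 0
3. (~p3 | p1) & p2, 0
4. ~(p2 -> p3), 0
5. ~p3 | p1, 0
6. p2, 0
7. ~p3, 0
8. p1, 0
Accessibility: 0R0
The negation has an open branch (countermodel exists).

Not valid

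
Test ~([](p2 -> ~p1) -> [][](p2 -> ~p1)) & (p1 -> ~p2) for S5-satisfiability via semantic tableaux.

1. ~([](p2 -> ~p1) -> [][](p2 -> ~p1)) & (p1 -> ~p2), w0
2. ~([](p2 -> ~p1) -> [][](p2 -> ~p1)), w0
3. p1 -> ~p2, w0
4. [](p2 -> ~p1), w0
5. ~[][](p2 -> ~p1), w0
6. p2 -> ~p1, w0
7. ~p2, w0
8. ~p1, w0
9. ~[](p2 -> ~p1), w1
10. p2 -> ~p1, w1
11. ~p1, w1
12. ~(p2 -> ~p1), w2
13. p2, w2
14. p1, w2
15. p2 -> ~p1, w2
16. ~p1, w2
Accessibility: w0Rw0, w0Rw1, w0Rw2, w1Rw0, w1Rw1, w1Rw2, w2Rw0, w2Rw1, w2Rw2
Branch closes: p1 and ~p1 both at w2.
(One branch shown.) All branches close.

Unsatisfiable (every branch closes)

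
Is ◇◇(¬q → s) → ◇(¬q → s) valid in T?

Invalid (countermodel exists)

Tableau for the negation ¬(◇◇(¬q → s) → ◇(¬q → s)):
1. ¬(◇◇(¬q → s) → ◇(¬q → s)), u
2. ◇◇(¬q → s), u
3. ¬◇(¬q → s), u
4. ¬(¬q → s), u
5. ¬q, u
6. ¬s, u
7. ◇(¬q → s), v
8. ¬(¬q → s), v
9. ¬q, v
10. ¬s, v
11. ¬q → s, w
12. s, w
Accessibility: uRu, uRv, vRv, vRw, wRw
The negation has an open branch (countermodel exists).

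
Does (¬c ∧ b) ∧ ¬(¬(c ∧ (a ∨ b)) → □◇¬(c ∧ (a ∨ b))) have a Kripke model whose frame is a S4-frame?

Yes, satisfiable

1. (¬c ∧ b) ∧ ¬(¬(c ∧ (a ∨ b)) → □◇¬(c ∧ (a ∨ b))), w0
2. ¬c ∧ b, w0
3. ¬(¬(c ∧ (a ∨ b)) → □◇¬(c ∧ (a ∨ b))), w0
4. ¬c, w0
5. b, w0
6. ¬(c ∧ (a ∨ b)), w0
7. ¬□◇¬(c ∧ (a ∨ b)), w0
8. ¬◇¬(c ∧ (a ∨ b)), w1
9. c ∧ (a ∨ b), w1
10. c, w1
11. a ∨ b, w1
12. b, w1
Accessibility: w0Rw0, w0Rw1, w1Rw1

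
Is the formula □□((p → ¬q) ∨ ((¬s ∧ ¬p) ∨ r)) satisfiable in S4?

1. □□((p → ¬q) ∨ ((¬s ∧ ¬p) ∨ r)), 0
2. □((p → ¬q) ∨ ((¬s ∧ ¬p) ∨ r)), 0   [□-rule on 1 via 0R0]
3. (p → ¬q) ∨ ((¬s ∧ ¬p) ∨ r), 0   [□-rule on 2 via 0R0]
4. (¬s ∧ ¬p) ∨ r, 0   [∨-rule on 3 (branches; this branch)]
5. r, 0   [∨-rule on 4 (branches; this branch)]
Accessibility: 0R0

Yes, satisfiable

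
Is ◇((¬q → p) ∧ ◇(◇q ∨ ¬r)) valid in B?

Not valid

Tableau for the negation ¬◇((¬q → p) ∧ ◇(◇q ∨ ¬r)):
1. ¬◇((¬q → p) ∧ ◇(◇q ∨ ¬r)), u
2. ¬((¬q → p) ∧ ◇(◇q ∨ ¬r)), u   [¬◇-rule on 1 via uRu]
3. ¬◇(◇q ∨ ¬r), u   [¬∧-rule on 2 (branches; this branch)]
4. ¬(◇q ∨ ¬r), u   [¬◇-rule on 3 via uRu]
5. ¬◇q, u   [¬∨-rule on 4]
6. r, u   [¬∨-rule on 4]
7. ¬q, u   [¬◇-rule on 5 via uRu]
Accessibility: uRu
The negation has an open branch (countermodel exists).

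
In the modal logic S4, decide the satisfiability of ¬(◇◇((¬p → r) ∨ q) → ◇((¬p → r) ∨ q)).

1. ¬(◇◇((¬p → r) ∨ q) → ◇((¬p → r) ∨ q)), w0
2. ◇◇((¬p → r) ∨ q), w0
3. ¬◇((¬p → r) ∨ q), w0
4. ¬((¬p → r) ∨ q), w0
5. ¬(¬p → r), w0
6. ¬q, w0
7. ¬p, w0
8. ¬r, w0
9. ◇((¬p → r) ∨ q), w1
10. ¬((¬p → r) ∨ q), w1
11. ¬(¬p → r), w1
12. ¬q, w1
13. ¬p, w1
14. ¬r, w1
15. (¬p → r) ∨ q, w2
16. ¬((¬p → r) ∨ q), w2
17. ¬(¬p → r), w2
18. ¬q, w2
19. ¬p, w2
20. ¬r, w2
21. ¬p → r, w2
22. r, w2
Accessibility: w0Rw0, w0Rw1, w0Rw2, w1Rw1, w1Rw2, w2Rw2
Branch closes: r and ¬r both at w2.
All branches of the tableau close; one closing branch shown above.

No, unsatisfiable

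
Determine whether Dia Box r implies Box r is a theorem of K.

Not valid

Tableau for the negation not (Dia Box r implies Box r):
1. not (Dia Box r implies Box r), 0
2. Dia Box r, 0   [neg-implies-rule on 1]
3. not Box r, 0   [neg-implies-rule on 1]
4. Box r, 1   [Dia-rule on 2: fresh world 1, 0R1]
5. not r, 2   [neg-Box-rule on 3: fresh world 2, 0R2]
Accessibility: 0R1, 0R2
The negation has an open branch (countermodel exists).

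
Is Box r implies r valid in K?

Not valid

Tableau for the negation not (Box r implies r):
1. not (Box r implies r), 0
2. Box r, 0
3. not r, 0
The negation has an open branch (countermodel exists).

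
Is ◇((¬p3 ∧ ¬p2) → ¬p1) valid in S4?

No, not valid

Tableau for the negation ¬◇((¬p3 ∧ ¬p2) → ¬p1):
1. ¬◇((¬p3 ∧ ¬p2) → ¬p1), 0
2. ¬((¬p3 ∧ ¬p2) → ¬p1), 0
3. ¬p3 ∧ ¬p2, 0
4. p1, 0
5. ¬p3, 0
6. ¬p2, 0
Accessibility: 0R0
The negation has an open branch (countermodel exists).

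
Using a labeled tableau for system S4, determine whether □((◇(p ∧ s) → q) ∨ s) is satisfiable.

1. □((◇(p ∧ s) → q) ∨ s), w0
2. (◇(p ∧ s) → q) ∨ s, w0
3. s, w0
Accessibility: w0Rw0

Satisfiable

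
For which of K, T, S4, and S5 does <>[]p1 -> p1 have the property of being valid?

S5-tableau for the negation ~(<>[]p1 -> p1):
1. ~(<>[]p1 -> p1), w0
2. <>[]p1, w0   [~->-rule on 1]
3. ~p1, w0   [~->-rule on 1]
4. []p1, w1   [<>-rule on 2: fresh world w1, w0Rw1]
5. p1, w0   [[]-rule on 4 via w1Rw0]
Accessibility: w0Rw0, w0Rw1, w1Rw0, w1Rw1
Branch closes: p1 and ~p1 both at w0.
Every branch closes (one shown): valid in S5.
S4-tableau for the negation ~(<>[]p1 -> p1):
1. ~(<>[]p1 -> p1), w0
2. <>[]p1, w0   [~->-rule on 1]
3. ~p1, w0   [~->-rule on 1]
4. []p1, w1   [<>-rule on 2: fresh world w1, w0Rw1]
5. p1, w1   [[]-rule on 4 via w1Rw1]
Accessibility: w0Rw0, w0Rw1, w1Rw1
Complete open branch: countermodel on an S4-frame, so not valid in S4, nor in K, T (the same frame is also a K-frame and a T-frame).

S5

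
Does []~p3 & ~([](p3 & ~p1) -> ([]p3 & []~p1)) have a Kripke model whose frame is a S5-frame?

1. []~p3 & ~([](p3 & ~p1) -> ([]p3 & []~p1)), w0
2. []~p3, w0
3. ~([](p3 & ~p1) -> ([]p3 & []~p1)), w0
4. [](p3 & ~p1), w0
5. ~([]p3 & []~p1), w0
6. ~p3, w0
7. p3 & ~p1, w0
8. p3, w0
9. ~p1, w0
Accessibility: w0Rw0
Branch closes: p3 and ~p3 both at w0.
(One branch shown.) All branches close.

No, unsatisfiable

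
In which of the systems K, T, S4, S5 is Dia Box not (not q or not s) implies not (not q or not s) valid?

S5

S4-tableau for the negation not (Dia Box not (not q or not s) implies not (not q or not s)):
1. not (Dia Box not (not q or not s) implies not (not q or not s)), w0
2. Dia Box not (not q or not s), w0   [neg-implies-rule on 1]
3. not q or not s, w0   [neg-implies-rule on 1]
4. not s, w0   [or-rule on 3 (branches; this branch)]
5. Box not (not q or not s), w1   [Dia-rule on 2: fresh world w1, w0Rw1]
6. not (not q or not s), w1   [Box-rule on 5 via w1Rw1]
7. q, w1   [neg-or-rule on 6]
8. s, w1   [neg-or-rule on 6]
Accessibility: w0Rw0, w0Rw1, w1Rw1
Complete open branch: countermodel on an S4-frame, so not valid in S4, nor in K, T (the same frame is also a K-frame and a T-frame).
S5-tableau for the negation not (Dia Box not (not q or not s) implies not (not q or not s)):
1. not (Dia Box not (not q or not s) implies not (not q or not s)), w0
2. Dia Box not (not q or not s), w0   [neg-implies-rule on 1]
3. not q or not s, w0   [neg-implies-rule on 1]
4. not s, w0   [or-rule on 3 (branches; this branch)]
5. Box not (not q or not s), w1   [Dia-rule on 2: fresh world w1, w0Rw1]
6. not (not q or not s), w0   [Box-rule on 5 via w1Rw0]
7. q, w0   [neg-or-rule on 6]
8. s, w0   [neg-or-rule on 6]
Accessibility: w0Rw0, w0Rw1, w1Rw0, w1Rw1
Branch closes: s and not s both at w0.
Every branch closes (one shown): valid in S5.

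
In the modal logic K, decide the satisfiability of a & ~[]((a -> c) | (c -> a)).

No, unsatisfiable

1. a & ~[]((a -> c) | (c -> a)), u
2. a, u   [&-rule on 1]
3. ~[]((a -> c) | (c -> a)), u   [&-rule on 1]
4. ~((a -> c) | (c -> a)), v   [~[]-rule on 3: fresh world v, uRv]
5. ~(a -> c), v   [~|-rule on 4]
6. ~(c -> a), v   [~|-rule on 4]
7. a, v   [~->-rule on 5]
8. ~c, v   [~->-rule on 5]
9. c, v   [~->-rule on 6]
10. ~a, v   [~->-rule on 6]
Accessibility: uRv
Branch closes: c and ~c both at v.
(One branch shown.) All branches close.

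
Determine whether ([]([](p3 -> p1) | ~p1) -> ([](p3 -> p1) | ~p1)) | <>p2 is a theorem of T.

Valid

Tableau for the negation ~(([]([](p3 -> p1) | ~p1) -> ([](p3 -> p1) | ~p1)) | <>p2):
1. ~(([]([](p3 -> p1) | ~p1) -> ([](p3 -> p1) | ~p1)) | <>p2), u
2. ~([]([](p3 -> p1) | ~p1) -> ([](p3 -> p1) | ~p1)), u   [~|-rule on 1]
3. ~<>p2, u   [~|-rule on 1]
4. []([](p3 -> p1) | ~p1), u   [~->-rule on 2]
5. ~([](p3 -> p1) | ~p1), u   [~->-rule on 2]
6. ~[](p3 -> p1), u   [~|-rule on 5]
7. p1, u   [~|-rule on 5]
8. ~p2, u   [~<>-rule on 3 via uRu]
9. [](p3 -> p1) | ~p1, u   [[]-rule on 4 via uRu]
10. [](p3 -> p1), u   [|-rule on 9 (branches; this branch)]
11. p3 -> p1, u   [[]-rule on 10 via uRu]
12. ~(p3 -> p1), v   [~[]-rule on 6: fresh world v, uRv]
13. p3, v   [~->-rule on 12]
14. ~p1, v   [~->-rule on 12]
15. ~p2, v   [~<>-rule on 3 via uRv]
16. [](p3 -> p1) | ~p1, v   [[]-rule on 4 via uRv]
17. p3 -> p1, v   [[]-rule on 10 via uRv]
18. p1, v   [->-rule on 17 (branches; this branch)]
Accessibility: uRu, uRv, vRv
Branch closes: p1 and ~p1 both at v.
Every branch of the negation's tableau closes; the branch above is one of them.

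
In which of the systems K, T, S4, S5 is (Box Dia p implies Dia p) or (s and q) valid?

T-tableau for the negation not ((Box Dia p implies Dia p) or (s and q)):
1. not ((Box Dia p implies Dia p) or (s and q)), 0
2. not (Box Dia p implies Dia p), 0
3. not (s and q), 0
4. Box Dia p, 0
5. not Dia p, 0
6. Dia p, 0
7. not p, 0
8. not q, 0
9. p, 1
10. Dia p, 1
11. not p, 1
Accessibility: 0R0, 0R1, 1R1
Branch closes: p and not p both at 1.
Every branch closes (one shown): valid in T, hence also in S4, S5 (every theorem of T is a theorem of S4 and S5).
K-tableau for the negation not ((Box Dia p implies Dia p) or (s and q)):
1. not ((Box Dia p implies Dia p) or (s and q)), 0
2. not (Box Dia p implies Dia p), 0
3. not (s and q), 0
4. Box Dia p, 0
5. not Dia p, 0
6. not q, 0
Complete open branch: countermodel on a K-frame, so not valid in K.

T, S4, S5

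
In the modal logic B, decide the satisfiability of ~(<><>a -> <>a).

1. ~(<><>a -> <>a), u
2. <><>a, u
3. ~<>a, u
4. ~a, u
5. <>a, v
6. ~a, v
7. a, w
Accessibility: uRu, uRv, vRu, vRv, vRw, wRv, wRw

Satisfiable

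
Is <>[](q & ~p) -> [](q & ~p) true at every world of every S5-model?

Tableau for the negation ~(<>[](q & ~p) -> [](q & ~p)):
1. ~(<>[](q & ~p) -> [](q & ~p)), 0
2. <>[](q & ~p), 0
3. ~[](q & ~p), 0
4. [](q & ~p), 1
5. q & ~p, 0
6. q, 0
7. ~p, 0
8. q & ~p, 1
9. q, 1
10. ~p, 1
11. ~(q & ~p), 2
12. q & ~p, 2
13. q, 2
14. ~p, 2
15. p, 2
Accessibility: 0R0, 0R1, 0R2, 1R0, 1R1, 1R2, 2R0, 2R1, 2R2
Branch closes: p and ~p both at 2.
Every branch of the negation's tableau closes; the branch above is one of them.

Valid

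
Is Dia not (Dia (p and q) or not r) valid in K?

Tableau for the negation not Dia not (Dia (p and q) or not r):
1. not Dia not (Dia (p and q) or not r), u
The negation has an open branch (countermodel exists).

Not valid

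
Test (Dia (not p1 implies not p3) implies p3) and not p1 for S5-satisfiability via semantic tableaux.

Satisfiable

1. (Dia (not p1 implies not p3) implies p3) and not p1, w0
2. Dia (not p1 implies not p3) implies p3, w0   [and-rule on 1]
3. not p1, w0   [and-rule on 1]
4. p3, w0   [implies-rule on 2 (branches; this branch)]
Accessibility: w0Rw0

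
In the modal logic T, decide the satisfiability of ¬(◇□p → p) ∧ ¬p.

Yes, satisfiable

1. ¬(◇□p → p) ∧ ¬p, u
2. ¬(◇□p → p), u   [∧-rule on 1]
3. ¬p, u   [∧-rule on 1]
4. ◇□p, u   [¬→-rule on 2]
5. □p, v   [◇-rule on 4: fresh world v, uRv]
6. p, v   [□-rule on 5 via vRv]
Accessibility: uRu, uRv, vRv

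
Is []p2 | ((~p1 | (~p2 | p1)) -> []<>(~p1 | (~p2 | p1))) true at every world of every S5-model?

Tableau for the negation ~([]p2 | ((~p1 | (~p2 | p1)) -> []<>(~p1 | (~p2 | p1)))):
1. ~([]p2 | ((~p1 | (~p2 | p1)) -> []<>(~p1 | (~p2 | p1)))), u
2. ~[]p2, u
3. ~((~p1 | (~p2 | p1)) -> []<>(~p1 | (~p2 | p1))), u
4. ~p1 | (~p2 | p1), u
5. ~[]<>(~p1 | (~p2 | p1)), u
6. ~p2 | p1, u
7. p1, u
8. ~p2, v
9. ~<>(~p1 | (~p2 | p1)), w
10. ~(~p1 | (~p2 | p1)), u
11. ~(~p2 | p1), u
12. p2, u
13. ~p1, u
Accessibility: uRu, uRv, uRw, vRu, vRv, vRw, wRu, wRv, wRw
Branch closes: p1 and ~p1 both at u.
Every branch of the negation's tableau closes; the branch above is one of them.

Yes, valid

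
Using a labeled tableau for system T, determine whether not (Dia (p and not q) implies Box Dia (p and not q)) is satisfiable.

1. not (Dia (p and not q) implies Box Dia (p and not q)), u
2. Dia (p and not q), u   [neg-implies-rule on 1]
3. not Box Dia (p and not q), u   [neg-implies-rule on 1]
4. p and not q, v   [Dia-rule on 2: fresh world v, uRv]
5. p, v   [and-rule on 4]
6. not q, v   [and-rule on 4]
7. not Dia (p and not q), w   [neg-Box-rule on 3: fresh world w, uRw]
8. not (p and not q), w   [neg-Dia-rule on 7 via wRw]
9. q, w   [neg-and-rule on 8 (branches; this branch)]
Accessibility: uRu, uRv, uRw, vRv, wRw

Satisfiable (open branch found)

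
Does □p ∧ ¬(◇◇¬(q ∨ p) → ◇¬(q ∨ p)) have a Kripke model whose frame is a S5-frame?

1. □p ∧ ¬(◇◇¬(q ∨ p) → ◇¬(q ∨ p)), 0
2. □p, 0
3. ¬(◇◇¬(q ∨ p) → ◇¬(q ∨ p)), 0
4. ◇◇¬(q ∨ p), 0
5. ¬◇¬(q ∨ p), 0
6. p, 0
7. q ∨ p, 0
8. ◇¬(q ∨ p), 1
9. p, 1
10. q ∨ p, 1
11. ¬(q ∨ p), 2
12. ¬q, 2
13. ¬p, 2
14. p, 2
Accessibility: 0R0, 0R1, 0R2, 1R0, 1R1, 1R2, 2R0, 2R1, 2R2
Branch closes: p and ¬p both at 2.
All branches of the tableau close; one closing branch shown above.

Unsatisfiable (every branch closes)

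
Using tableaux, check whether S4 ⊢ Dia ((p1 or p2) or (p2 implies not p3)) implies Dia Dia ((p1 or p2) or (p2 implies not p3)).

Valid

Tableau for the negation not (Dia ((p1 or p2) or (p2 implies not p3)) implies Dia Dia ((p1 or p2) or (p2 implies not p3))):
1. not (Dia ((p1 or p2) or (p2 implies not p3)) implies Dia Dia ((p1 or p2) or (p2 implies not p3))), 0
2. Dia ((p1 or p2) or (p2 implies not p3)), 0
3. not Dia Dia ((p1 or p2) or (p2 implies not p3)), 0
4. not Dia ((p1 or p2) or (p2 implies not p3)), 0
5. not ((p1 or p2) or (p2 implies not p3)), 0
6. not (p1 or p2), 0
7. not (p2 implies not p3), 0
8. not p1, 0
9. not p2, 0
10. p2, 0
11. p3, 0
Accessibility: 0R0
Branch closes: p2 and not p2 both at 0.
All branches of the negation close; one closing branch shown above.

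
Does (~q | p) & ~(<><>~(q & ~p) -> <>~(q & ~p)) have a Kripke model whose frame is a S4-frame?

Unsatisfiable

1. (~q | p) & ~(<><>~(q & ~p) -> <>~(q & ~p)), 0
2. ~q | p, 0
3. ~(<><>~(q & ~p) -> <>~(q & ~p)), 0
4. <><>~(q & ~p), 0
5. ~<>~(q & ~p), 0
6. q & ~p, 0
7. q, 0
8. ~p, 0
9. p, 0
Accessibility: 0R0
Branch closes: p and ~p both at 0.
Every branch closes; the branch above is one of them.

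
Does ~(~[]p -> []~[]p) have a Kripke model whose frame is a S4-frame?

1. ~(~[]p -> []~[]p), 0
2. ~[]p, 0
3. ~[]~[]p, 0
4. ~p, 1
5. []p, 2
6. p, 2
Accessibility: 0R0, 0R1, 0R2, 1R1, 2R2

Yes, satisfiable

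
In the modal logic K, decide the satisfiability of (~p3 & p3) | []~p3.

1. (~p3 & p3) | []~p3, u
2. []~p3, u   [|-rule on 1 (branches; this branch)]

Satisfiable (open branch found)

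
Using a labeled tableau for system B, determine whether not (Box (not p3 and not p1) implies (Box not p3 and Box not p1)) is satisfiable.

Unsatisfiable

1. not (Box (not p3 and not p1) implies (Box not p3 and Box not p1)), 0
2. Box (not p3 and not p1), 0   [neg-implies-rule on 1]
3. not (Box not p3 and Box not p1), 0   [neg-implies-rule on 1]
4. not p3 and not p1, 0   [Box-rule on 2 via 0R0]
5. not p3, 0   [and-rule on 4]
6. not p1, 0   [and-rule on 4]
7. not Box not p1, 0   [neg-and-rule on 3 (branches; this branch)]
8. p1, 1   [neg-Box-rule on 7: fresh world 1, 0R1]
9. not p3 and not p1, 1   [Box-rule on 2 via 0R1]
10. not p3, 1   [and-rule on 9]
11. not p1, 1   [and-rule on 9]
Accessibility: 0R0, 0R1, 1R0, 1R1
Branch closes: p1 and not p1 both at 1.
Every branch closes; the branch above is one of them.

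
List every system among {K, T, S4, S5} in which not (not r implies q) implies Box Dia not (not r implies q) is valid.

S5

S5-tableau for the negation not (not (not r implies q) implies Box Dia not (not r implies q)):
1. not (not (not r implies q) implies Box Dia not (not r implies q)), 0
2. not (not r implies q), 0
3. not Box Dia not (not r implies q), 0
4. not r, 0
5. not q, 0
6. not Dia not (not r implies q), 1
7. not r implies q, 0
8. not r implies q, 1
9. q, 0
Accessibility: 0R0, 0R1, 1R0, 1R1
Branch closes: q and not q both at 0.
Every branch closes (one shown): valid in S5.
S4-tableau for the negation not (not (not r implies q) implies Box Dia not (not r implies q)):
1. not (not (not r implies q) implies Box Dia not (not r implies q)), 0
2. not (not r implies q), 0
3. not Box Dia not (not r implies q), 0
4. not r, 0
5. not q, 0
6. not Dia not (not r implies q), 1
7. not r implies q, 1
8. q, 1
Accessibility: 0R0, 0R1, 1R1
Complete open branch: countermodel on an S4-frame, so not valid in S4, nor in K, T (the same frame is also a K-frame and a T-frame).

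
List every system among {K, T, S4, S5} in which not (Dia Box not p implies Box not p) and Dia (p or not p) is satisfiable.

K, T, S4

S4-tableau for the formula:
1. not (Dia Box not p implies Box not p) and Dia (p or not p), 0
2. not (Dia Box not p implies Box not p), 0
3. Dia (p or not p), 0
4. Dia Box not p, 0
5. not Box not p, 0
6. p or not p, 1
7. not p, 1
8. Box not p, 2
9. not p, 2
10. p, 3
Accessibility: 0R0, 0R1, 0R2, 0R3, 1R1, 2R2, 3R3
Complete open branch: satisfiable in S4, hence also in K, T (this S4-model is also a K-model and a T-model).
S5-tableau for the formula:
1. not (Dia Box not p implies Box not p) and Dia (p or not p), 0
2. not (Dia Box not p implies Box not p), 0
3. Dia (p or not p), 0
4. Dia Box not p, 0
5. not Box not p, 0
6. p or not p, 1
7. not p, 1
8. Box not p, 2
9. not p, 0
10. not p, 2
11. p, 3
12. not p, 3
Accessibility: 0R0, 0R1, 0R2, 0R3, 1R0, 1R1, 1R2, 1R3, 2R0, 2R1, 2R2, 2R3, 3R0, 3R1, 3R2, 3R3
Branch closes: p and not p both at 3.
Every branch closes (one shown): unsatisfiable in S5.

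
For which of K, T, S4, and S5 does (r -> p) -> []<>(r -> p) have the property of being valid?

S5

S5-tableau for the negation ~((r -> p) -> []<>(r -> p)):
1. ~((r -> p) -> []<>(r -> p)), u
2. r -> p, u   [~->-rule on 1]
3. ~[]<>(r -> p), u   [~->-rule on 1]
4. p, u   [->-rule on 2 (branches; this branch)]
5. ~<>(r -> p), v   [~[]-rule on 3: fresh world v, uRv]
6. ~(r -> p), u   [~<>-rule on 5 via vRu]
7. r, u   [~->-rule on 6]
8. ~p, u   [~->-rule on 6]
Accessibility: uRu, uRv, vRu, vRv
Branch closes: p and ~p both at u.
Every branch closes (one shown): valid in S5.
S4-tableau for the negation ~((r -> p) -> []<>(r -> p)):
1. ~((r -> p) -> []<>(r -> p)), u
2. r -> p, u   [~->-rule on 1]
3. ~[]<>(r -> p), u   [~->-rule on 1]
4. p, u   [->-rule on 2 (branches; this branch)]
5. ~<>(r -> p), v   [~[]-rule on 3: fresh world v, uRv]
6. ~(r -> p), v   [~<>-rule on 5 via vRv]
7. r, v   [~->-rule on 6]
8. ~p, v   [~->-rule on 6]
Accessibility: uRu, uRv, vRv
Complete open branch: countermodel on an S4-frame, so not valid in S4, nor in K, T (the same frame is also a K-frame and a T-frame).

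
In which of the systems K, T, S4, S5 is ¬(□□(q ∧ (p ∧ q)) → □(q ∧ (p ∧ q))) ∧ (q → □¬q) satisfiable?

K-tableau for the formula:
1. ¬(□□(q ∧ (p ∧ q)) → □(q ∧ (p ∧ q))) ∧ (q → □¬q), 0
2. ¬(□□(q ∧ (p ∧ q)) → □(q ∧ (p ∧ q))), 0
3. q → □¬q, 0
4. □□(q ∧ (p ∧ q)), 0
5. ¬□(q ∧ (p ∧ q)), 0
6. □¬q, 0
7. ¬(q ∧ (p ∧ q)), 1
8. □(q ∧ (p ∧ q)), 1
9. ¬q, 1
10. ¬(p ∧ q), 1
Accessibility: 0R1
Complete open branch: satisfiable in K.
T-tableau for the formula:
1. ¬(□□(q ∧ (p ∧ q)) → □(q ∧ (p ∧ q))) ∧ (q → □¬q), 0
2. ¬(□□(q ∧ (p ∧ q)) → □(q ∧ (p ∧ q))), 0
3. q → □¬q, 0
4. □□(q ∧ (p ∧ q)), 0
5. ¬□(q ∧ (p ∧ q)), 0
6. □(q ∧ (p ∧ q)), 0
7. q ∧ (p ∧ q), 0
8. q, 0
9. p ∧ q, 0
10. p, 0
11. □¬q, 0
12. ¬q, 0
Accessibility: 0R0
Branch closes: q and ¬q both at 0.
Every branch closes (one shown): unsatisfiable in T, hence also in S4, S5 (every S4/S5-frame is a T-frame).

K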